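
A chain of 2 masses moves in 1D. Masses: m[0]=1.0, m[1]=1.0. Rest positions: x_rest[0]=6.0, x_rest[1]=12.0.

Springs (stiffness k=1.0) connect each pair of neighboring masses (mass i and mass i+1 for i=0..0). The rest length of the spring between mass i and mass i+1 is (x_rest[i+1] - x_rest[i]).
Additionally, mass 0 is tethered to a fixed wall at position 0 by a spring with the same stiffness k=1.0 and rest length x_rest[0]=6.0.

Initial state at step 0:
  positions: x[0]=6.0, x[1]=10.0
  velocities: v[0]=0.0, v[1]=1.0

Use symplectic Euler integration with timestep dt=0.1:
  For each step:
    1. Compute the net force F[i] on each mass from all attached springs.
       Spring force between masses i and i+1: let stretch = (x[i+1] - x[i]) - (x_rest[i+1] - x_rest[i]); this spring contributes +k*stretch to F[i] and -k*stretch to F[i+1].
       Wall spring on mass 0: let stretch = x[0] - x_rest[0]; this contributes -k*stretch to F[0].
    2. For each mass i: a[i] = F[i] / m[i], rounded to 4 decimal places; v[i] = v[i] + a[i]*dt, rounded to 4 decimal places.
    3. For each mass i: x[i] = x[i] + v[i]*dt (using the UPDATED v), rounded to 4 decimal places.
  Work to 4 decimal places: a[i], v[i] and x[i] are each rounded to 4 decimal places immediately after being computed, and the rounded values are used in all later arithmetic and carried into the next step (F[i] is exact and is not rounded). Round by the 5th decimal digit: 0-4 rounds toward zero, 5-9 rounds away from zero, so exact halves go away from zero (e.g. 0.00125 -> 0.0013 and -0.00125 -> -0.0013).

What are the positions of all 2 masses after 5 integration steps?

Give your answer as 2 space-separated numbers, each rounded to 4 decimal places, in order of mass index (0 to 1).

Answer: 5.7400 10.7667

Derivation:
Step 0: x=[6.0000 10.0000] v=[0.0000 1.0000]
Step 1: x=[5.9800 10.1200] v=[-0.2000 1.2000]
Step 2: x=[5.9416 10.2586] v=[-0.3840 1.3860]
Step 3: x=[5.8870 10.4140] v=[-0.5465 1.5543]
Step 4: x=[5.8188 10.5842] v=[-0.6825 1.7016]
Step 5: x=[5.7400 10.7667] v=[-0.7878 1.8251]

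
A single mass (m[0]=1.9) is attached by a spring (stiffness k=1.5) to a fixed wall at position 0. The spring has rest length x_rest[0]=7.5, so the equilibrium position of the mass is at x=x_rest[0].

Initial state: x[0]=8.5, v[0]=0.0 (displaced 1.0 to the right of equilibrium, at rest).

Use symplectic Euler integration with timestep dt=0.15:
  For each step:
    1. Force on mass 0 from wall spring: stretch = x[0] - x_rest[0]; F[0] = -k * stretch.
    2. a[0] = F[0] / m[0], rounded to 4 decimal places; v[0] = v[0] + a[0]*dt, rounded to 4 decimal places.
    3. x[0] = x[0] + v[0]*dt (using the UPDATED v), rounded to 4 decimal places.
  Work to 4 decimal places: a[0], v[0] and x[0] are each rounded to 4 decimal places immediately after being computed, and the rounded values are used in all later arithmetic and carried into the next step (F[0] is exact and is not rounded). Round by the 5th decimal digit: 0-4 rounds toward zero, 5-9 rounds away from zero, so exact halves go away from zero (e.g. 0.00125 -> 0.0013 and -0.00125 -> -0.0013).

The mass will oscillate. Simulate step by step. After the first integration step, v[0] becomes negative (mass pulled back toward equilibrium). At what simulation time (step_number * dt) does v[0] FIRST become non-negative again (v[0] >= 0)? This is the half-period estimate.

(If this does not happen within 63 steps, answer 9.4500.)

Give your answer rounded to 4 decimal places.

Answer: 3.6000

Derivation:
Step 0: x=[8.5000] v=[0.0000]
Step 1: x=[8.4822] v=[-0.1184]
Step 2: x=[8.4470] v=[-0.2347]
Step 3: x=[8.3950] v=[-0.3468]
Step 4: x=[8.3271] v=[-0.4528]
Step 5: x=[8.2445] v=[-0.5508]
Step 6: x=[8.1487] v=[-0.6390]
Step 7: x=[8.0413] v=[-0.7158]
Step 8: x=[7.9243] v=[-0.7799]
Step 9: x=[7.7998] v=[-0.8302]
Step 10: x=[7.6699] v=[-0.8657]
Step 11: x=[7.5370] v=[-0.8858]
Step 12: x=[7.4035] v=[-0.8902]
Step 13: x=[7.2717] v=[-0.8788]
Step 14: x=[7.1439] v=[-0.8518]
Step 15: x=[7.0225] v=[-0.8096]
Step 16: x=[6.9095] v=[-0.7531]
Step 17: x=[6.8070] v=[-0.6832]
Step 18: x=[6.7168] v=[-0.6011]
Step 19: x=[6.6405] v=[-0.5084]
Step 20: x=[6.5795] v=[-0.4066]
Step 21: x=[6.5349] v=[-0.2976]
Step 22: x=[6.5074] v=[-0.1833]
Step 23: x=[6.4975] v=[-0.0658]
Step 24: x=[6.5054] v=[0.0529]
First v>=0 after going negative at step 24, time=3.6000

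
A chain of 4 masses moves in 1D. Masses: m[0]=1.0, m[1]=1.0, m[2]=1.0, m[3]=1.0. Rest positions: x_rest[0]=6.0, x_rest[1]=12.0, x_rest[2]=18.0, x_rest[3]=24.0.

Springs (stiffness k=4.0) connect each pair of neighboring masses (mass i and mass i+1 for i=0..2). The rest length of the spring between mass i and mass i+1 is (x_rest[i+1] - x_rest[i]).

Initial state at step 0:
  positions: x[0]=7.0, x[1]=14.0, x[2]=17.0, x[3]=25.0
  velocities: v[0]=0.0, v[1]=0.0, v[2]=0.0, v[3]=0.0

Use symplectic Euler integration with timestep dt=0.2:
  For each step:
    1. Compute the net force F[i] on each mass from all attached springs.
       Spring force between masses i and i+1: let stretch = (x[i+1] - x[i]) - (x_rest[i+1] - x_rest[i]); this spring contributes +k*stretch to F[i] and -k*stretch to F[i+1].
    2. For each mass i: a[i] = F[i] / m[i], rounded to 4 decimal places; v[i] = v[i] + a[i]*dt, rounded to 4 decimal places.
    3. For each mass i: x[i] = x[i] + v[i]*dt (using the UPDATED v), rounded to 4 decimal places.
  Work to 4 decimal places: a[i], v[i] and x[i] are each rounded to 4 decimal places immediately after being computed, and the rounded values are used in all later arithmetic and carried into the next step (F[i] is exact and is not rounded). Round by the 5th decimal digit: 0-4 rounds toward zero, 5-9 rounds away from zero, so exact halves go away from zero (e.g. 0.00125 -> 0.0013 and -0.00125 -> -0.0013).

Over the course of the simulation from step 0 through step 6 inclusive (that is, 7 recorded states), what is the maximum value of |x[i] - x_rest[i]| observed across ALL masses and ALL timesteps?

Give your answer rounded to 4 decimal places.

Answer: 2.2590

Derivation:
Step 0: x=[7.0000 14.0000 17.0000 25.0000] v=[0.0000 0.0000 0.0000 0.0000]
Step 1: x=[7.1600 13.3600 17.8000 24.6800] v=[0.8000 -3.2000 4.0000 -1.6000]
Step 2: x=[7.3520 12.4384 18.9904 24.2192] v=[0.9600 -4.6080 5.9520 -2.3040]
Step 3: x=[7.3978 11.7513 19.9691 23.8818] v=[0.2291 -3.4355 4.8934 -1.6870]
Step 4: x=[7.1802 11.6825 20.2590 23.8784] v=[-1.0881 -0.3441 1.4493 -0.0172]
Step 5: x=[6.7229 12.2656 19.7557 24.2559] v=[-2.2863 2.9153 -2.5164 1.8873]
Step 6: x=[6.1925 13.1602 18.7740 24.8733] v=[-2.6521 4.4732 -4.9083 3.0871]
Max displacement = 2.2590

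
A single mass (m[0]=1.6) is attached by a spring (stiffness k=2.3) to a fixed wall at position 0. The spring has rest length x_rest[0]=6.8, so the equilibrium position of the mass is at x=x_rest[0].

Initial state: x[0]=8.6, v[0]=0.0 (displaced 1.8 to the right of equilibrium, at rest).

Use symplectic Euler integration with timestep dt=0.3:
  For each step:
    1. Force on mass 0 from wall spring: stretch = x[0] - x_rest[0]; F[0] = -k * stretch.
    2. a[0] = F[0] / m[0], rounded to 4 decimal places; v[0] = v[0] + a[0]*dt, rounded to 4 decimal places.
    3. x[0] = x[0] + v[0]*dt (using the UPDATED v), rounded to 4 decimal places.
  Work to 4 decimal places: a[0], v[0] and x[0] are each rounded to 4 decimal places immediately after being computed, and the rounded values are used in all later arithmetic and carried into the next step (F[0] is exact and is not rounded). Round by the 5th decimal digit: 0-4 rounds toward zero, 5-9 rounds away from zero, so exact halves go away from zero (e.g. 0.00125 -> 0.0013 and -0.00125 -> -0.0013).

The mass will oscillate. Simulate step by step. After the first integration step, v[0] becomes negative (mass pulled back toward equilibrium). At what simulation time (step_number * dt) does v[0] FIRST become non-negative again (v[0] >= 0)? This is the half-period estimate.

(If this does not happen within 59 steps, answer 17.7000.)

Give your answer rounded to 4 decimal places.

Step 0: x=[8.6000] v=[0.0000]
Step 1: x=[8.3671] v=[-0.7763]
Step 2: x=[7.9315] v=[-1.4521]
Step 3: x=[7.3495] v=[-1.9401]
Step 4: x=[6.6964] v=[-2.1771]
Step 5: x=[6.0567] v=[-2.1324]
Step 6: x=[5.5131] v=[-1.8119]
Step 7: x=[5.1360] v=[-1.2569]
Step 8: x=[4.9742] v=[-0.5393]
Step 9: x=[5.0486] v=[0.2481]
First v>=0 after going negative at step 9, time=2.7000

Answer: 2.7000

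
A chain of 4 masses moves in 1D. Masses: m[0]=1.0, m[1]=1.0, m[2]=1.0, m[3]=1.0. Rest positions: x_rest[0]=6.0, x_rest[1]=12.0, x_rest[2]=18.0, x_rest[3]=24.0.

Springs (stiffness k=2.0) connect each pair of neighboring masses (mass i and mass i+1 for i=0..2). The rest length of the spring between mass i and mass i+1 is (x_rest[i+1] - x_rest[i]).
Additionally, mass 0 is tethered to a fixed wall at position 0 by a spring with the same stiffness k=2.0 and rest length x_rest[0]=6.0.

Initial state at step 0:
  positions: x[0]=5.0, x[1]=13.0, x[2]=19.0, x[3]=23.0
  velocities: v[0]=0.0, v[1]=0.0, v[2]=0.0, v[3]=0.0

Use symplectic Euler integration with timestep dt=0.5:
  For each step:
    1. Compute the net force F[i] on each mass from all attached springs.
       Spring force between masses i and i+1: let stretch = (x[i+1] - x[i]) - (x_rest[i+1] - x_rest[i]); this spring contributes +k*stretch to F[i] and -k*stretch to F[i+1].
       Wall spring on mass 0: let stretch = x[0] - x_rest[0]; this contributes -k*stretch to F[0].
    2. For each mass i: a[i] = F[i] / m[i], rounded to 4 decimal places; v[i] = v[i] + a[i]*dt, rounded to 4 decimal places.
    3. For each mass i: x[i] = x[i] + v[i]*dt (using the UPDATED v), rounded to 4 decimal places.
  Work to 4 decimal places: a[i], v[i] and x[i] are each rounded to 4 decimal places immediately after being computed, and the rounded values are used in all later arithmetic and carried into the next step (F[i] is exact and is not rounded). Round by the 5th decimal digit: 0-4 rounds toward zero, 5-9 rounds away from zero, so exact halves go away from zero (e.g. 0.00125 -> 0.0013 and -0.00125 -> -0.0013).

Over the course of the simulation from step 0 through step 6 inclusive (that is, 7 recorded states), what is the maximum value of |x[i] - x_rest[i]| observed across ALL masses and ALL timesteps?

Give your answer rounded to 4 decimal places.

Step 0: x=[5.0000 13.0000 19.0000 23.0000] v=[0.0000 0.0000 0.0000 0.0000]
Step 1: x=[6.5000 12.0000 18.0000 24.0000] v=[3.0000 -2.0000 -2.0000 2.0000]
Step 2: x=[7.5000 11.2500 17.0000 25.0000] v=[2.0000 -1.5000 -2.0000 2.0000]
Step 3: x=[6.6250 11.5000 17.1250 25.0000] v=[-1.7500 0.5000 0.2500 0.0000]
Step 4: x=[4.8750 12.1250 18.3750 24.0625] v=[-3.5000 1.2500 2.5000 -1.8750]
Step 5: x=[4.3125 12.2500 19.3438 23.2813] v=[-1.1250 0.2500 1.9375 -1.5625]
Step 6: x=[5.5625 11.9532 18.7344 23.5313] v=[2.5000 -0.5937 -1.2188 0.5000]
Max displacement = 1.6875

Answer: 1.6875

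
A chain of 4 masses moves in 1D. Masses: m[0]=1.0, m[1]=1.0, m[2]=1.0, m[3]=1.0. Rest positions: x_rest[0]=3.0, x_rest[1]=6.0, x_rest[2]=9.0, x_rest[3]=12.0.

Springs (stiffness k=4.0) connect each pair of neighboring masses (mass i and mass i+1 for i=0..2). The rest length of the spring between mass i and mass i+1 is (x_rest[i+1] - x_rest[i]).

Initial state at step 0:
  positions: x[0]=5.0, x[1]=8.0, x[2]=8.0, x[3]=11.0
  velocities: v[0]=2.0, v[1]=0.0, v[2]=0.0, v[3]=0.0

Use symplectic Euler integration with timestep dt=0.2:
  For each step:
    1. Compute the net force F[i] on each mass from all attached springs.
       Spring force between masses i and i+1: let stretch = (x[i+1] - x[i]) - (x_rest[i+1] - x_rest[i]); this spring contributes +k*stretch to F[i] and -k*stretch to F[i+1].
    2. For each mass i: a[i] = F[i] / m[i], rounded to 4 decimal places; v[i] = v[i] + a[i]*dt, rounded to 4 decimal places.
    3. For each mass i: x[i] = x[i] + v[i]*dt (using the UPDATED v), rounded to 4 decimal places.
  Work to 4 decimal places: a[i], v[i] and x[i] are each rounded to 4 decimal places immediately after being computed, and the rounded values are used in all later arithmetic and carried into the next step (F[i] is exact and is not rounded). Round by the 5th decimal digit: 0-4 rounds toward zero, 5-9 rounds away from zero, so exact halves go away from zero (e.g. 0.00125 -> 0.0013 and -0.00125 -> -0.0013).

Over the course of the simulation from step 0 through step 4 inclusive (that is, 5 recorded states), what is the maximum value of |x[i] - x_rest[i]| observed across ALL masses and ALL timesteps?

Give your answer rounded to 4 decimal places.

Answer: 2.6592

Derivation:
Step 0: x=[5.0000 8.0000 8.0000 11.0000] v=[2.0000 0.0000 0.0000 0.0000]
Step 1: x=[5.4000 7.5200 8.4800 11.0000] v=[2.0000 -2.4000 2.4000 0.0000]
Step 2: x=[5.6592 6.8544 9.2096 11.0768] v=[1.2960 -3.3280 3.6480 0.3840]
Step 3: x=[5.6296 6.3744 9.8611 11.3348] v=[-0.1478 -2.4000 3.2576 1.2902]
Step 4: x=[5.2392 6.3331 10.1905 11.8370] v=[-1.9520 -0.2065 1.6472 2.5112]
Max displacement = 2.6592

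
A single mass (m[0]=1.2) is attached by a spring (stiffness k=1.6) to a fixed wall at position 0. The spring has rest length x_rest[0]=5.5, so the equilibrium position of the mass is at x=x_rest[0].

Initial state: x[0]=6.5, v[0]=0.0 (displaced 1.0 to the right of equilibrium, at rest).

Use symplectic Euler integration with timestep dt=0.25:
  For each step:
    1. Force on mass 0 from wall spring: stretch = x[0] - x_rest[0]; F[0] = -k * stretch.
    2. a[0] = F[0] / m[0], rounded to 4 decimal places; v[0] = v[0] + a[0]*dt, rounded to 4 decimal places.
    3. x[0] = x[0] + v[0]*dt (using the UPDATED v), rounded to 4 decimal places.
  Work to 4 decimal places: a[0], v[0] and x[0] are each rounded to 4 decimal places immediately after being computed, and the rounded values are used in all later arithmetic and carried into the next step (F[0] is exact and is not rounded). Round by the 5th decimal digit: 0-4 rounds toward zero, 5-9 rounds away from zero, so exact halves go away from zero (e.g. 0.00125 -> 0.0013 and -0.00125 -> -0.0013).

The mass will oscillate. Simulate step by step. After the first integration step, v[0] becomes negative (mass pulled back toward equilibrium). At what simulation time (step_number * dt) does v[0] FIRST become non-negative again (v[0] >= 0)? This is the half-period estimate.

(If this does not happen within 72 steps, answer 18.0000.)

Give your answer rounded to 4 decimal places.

Answer: 2.7500

Derivation:
Step 0: x=[6.5000] v=[0.0000]
Step 1: x=[6.4167] v=[-0.3333]
Step 2: x=[6.2570] v=[-0.6389]
Step 3: x=[6.0342] v=[-0.8912]
Step 4: x=[5.7669] v=[-1.0693]
Step 5: x=[5.4773] v=[-1.1583]
Step 6: x=[5.1896] v=[-1.1507]
Step 7: x=[4.9278] v=[-1.0472]
Step 8: x=[4.7137] v=[-0.8565]
Step 9: x=[4.5651] v=[-0.5944]
Step 10: x=[4.4944] v=[-0.2828]
Step 11: x=[4.5075] v=[0.0524]
First v>=0 after going negative at step 11, time=2.7500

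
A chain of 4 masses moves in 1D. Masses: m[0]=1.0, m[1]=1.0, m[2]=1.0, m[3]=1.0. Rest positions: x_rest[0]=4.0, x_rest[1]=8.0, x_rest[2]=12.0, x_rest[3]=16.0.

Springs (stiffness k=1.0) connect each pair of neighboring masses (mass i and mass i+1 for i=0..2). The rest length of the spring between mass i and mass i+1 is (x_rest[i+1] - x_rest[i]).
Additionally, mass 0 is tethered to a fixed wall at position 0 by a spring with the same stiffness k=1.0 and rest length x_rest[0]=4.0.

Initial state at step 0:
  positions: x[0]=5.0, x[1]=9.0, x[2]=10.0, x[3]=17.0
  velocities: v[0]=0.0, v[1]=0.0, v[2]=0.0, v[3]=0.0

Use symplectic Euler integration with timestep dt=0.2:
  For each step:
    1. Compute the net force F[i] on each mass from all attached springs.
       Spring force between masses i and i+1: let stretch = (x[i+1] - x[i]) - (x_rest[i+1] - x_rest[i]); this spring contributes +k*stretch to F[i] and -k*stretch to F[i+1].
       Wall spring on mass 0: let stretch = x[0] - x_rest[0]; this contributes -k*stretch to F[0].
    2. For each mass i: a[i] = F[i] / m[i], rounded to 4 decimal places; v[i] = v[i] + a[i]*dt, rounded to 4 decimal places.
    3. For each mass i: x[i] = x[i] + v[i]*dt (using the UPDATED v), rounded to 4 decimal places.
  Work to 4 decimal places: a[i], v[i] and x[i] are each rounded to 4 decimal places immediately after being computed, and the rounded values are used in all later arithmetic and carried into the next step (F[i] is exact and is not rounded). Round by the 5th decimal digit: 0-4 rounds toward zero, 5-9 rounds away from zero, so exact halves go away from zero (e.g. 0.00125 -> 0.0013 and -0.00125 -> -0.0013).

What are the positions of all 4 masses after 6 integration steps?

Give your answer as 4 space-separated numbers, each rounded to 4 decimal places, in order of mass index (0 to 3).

Answer: 4.1105 7.5083 13.3049 15.3522

Derivation:
Step 0: x=[5.0000 9.0000 10.0000 17.0000] v=[0.0000 0.0000 0.0000 0.0000]
Step 1: x=[4.9600 8.8800 10.2400 16.8800] v=[-0.2000 -0.6000 1.2000 -0.6000]
Step 2: x=[4.8784 8.6576 10.6912 16.6544] v=[-0.4080 -1.1120 2.2560 -1.1280]
Step 3: x=[4.7528 8.3654 11.2996 16.3503] v=[-0.6278 -1.4611 3.0419 -1.5206]
Step 4: x=[4.5816 8.0460 11.9926 16.0042] v=[-0.8558 -1.5968 3.4652 -1.7307]
Step 5: x=[4.3658 7.7459 12.6882 15.6576] v=[-1.0792 -1.5004 3.4782 -1.7330]
Step 6: x=[4.1105 7.5083 13.3049 15.3522] v=[-1.2763 -1.1880 3.0836 -1.5269]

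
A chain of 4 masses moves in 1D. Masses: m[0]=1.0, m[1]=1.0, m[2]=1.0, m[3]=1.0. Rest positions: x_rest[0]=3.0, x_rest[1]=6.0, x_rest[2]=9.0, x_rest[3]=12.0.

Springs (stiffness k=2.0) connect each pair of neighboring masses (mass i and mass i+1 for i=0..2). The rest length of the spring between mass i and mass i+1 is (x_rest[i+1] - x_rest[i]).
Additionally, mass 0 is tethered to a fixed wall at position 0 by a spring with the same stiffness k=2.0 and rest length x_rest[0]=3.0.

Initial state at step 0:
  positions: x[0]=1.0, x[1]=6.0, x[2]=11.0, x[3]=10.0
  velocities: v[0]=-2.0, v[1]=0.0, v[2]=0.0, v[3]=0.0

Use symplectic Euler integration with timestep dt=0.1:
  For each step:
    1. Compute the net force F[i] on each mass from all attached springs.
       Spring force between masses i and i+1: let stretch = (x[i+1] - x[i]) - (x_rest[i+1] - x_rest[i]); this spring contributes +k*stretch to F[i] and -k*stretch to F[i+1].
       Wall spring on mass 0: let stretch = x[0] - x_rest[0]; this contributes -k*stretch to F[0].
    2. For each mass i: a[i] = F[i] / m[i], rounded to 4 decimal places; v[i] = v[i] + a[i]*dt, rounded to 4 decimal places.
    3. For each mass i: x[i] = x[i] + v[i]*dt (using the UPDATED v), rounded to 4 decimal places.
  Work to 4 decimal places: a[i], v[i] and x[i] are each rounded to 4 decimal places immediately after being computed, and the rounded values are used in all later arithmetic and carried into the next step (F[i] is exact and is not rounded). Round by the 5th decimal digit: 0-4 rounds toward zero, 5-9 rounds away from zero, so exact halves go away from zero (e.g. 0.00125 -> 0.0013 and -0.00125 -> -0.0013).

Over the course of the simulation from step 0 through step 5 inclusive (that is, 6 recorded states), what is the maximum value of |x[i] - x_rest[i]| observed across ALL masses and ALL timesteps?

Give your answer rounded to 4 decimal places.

Answer: 2.1552

Derivation:
Step 0: x=[1.0000 6.0000 11.0000 10.0000] v=[-2.0000 0.0000 0.0000 0.0000]
Step 1: x=[0.8800 6.0000 10.8800 10.0800] v=[-1.2000 0.0000 -1.2000 0.8000]
Step 2: x=[0.8448 5.9952 10.6464 10.2360] v=[-0.3520 -0.0480 -2.3360 1.5600]
Step 3: x=[0.8957 5.9804 10.3116 10.4602] v=[0.5091 -0.1478 -3.3483 2.2421]
Step 4: x=[1.0304 5.9506 9.8931 10.7414] v=[1.3469 -0.2985 -4.1848 2.8124]
Step 5: x=[1.2429 5.9012 9.4127 11.0657] v=[2.1249 -0.4940 -4.8036 3.2427]
Max displacement = 2.1552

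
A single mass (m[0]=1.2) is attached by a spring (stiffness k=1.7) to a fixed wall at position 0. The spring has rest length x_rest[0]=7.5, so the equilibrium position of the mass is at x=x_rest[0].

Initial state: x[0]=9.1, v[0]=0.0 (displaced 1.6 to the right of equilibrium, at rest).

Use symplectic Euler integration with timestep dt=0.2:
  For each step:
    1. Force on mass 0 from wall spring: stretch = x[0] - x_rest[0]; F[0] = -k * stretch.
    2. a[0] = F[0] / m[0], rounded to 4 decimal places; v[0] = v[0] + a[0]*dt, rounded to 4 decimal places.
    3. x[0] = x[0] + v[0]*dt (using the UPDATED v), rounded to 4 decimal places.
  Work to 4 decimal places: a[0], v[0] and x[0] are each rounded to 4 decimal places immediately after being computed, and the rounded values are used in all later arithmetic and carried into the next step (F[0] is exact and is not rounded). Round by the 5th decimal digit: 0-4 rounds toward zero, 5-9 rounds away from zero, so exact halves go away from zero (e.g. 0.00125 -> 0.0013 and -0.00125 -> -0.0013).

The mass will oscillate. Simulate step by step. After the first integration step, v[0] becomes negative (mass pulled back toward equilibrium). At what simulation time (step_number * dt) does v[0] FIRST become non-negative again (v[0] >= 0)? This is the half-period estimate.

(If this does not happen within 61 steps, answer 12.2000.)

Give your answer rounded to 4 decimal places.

Answer: 2.8000

Derivation:
Step 0: x=[9.1000] v=[0.0000]
Step 1: x=[9.0093] v=[-0.4533]
Step 2: x=[8.8331] v=[-0.8809]
Step 3: x=[8.5814] v=[-1.2586]
Step 4: x=[8.2684] v=[-1.5650]
Step 5: x=[7.9119] v=[-1.7827]
Step 6: x=[7.5320] v=[-1.8994]
Step 7: x=[7.1503] v=[-1.9085]
Step 8: x=[6.7884] v=[-1.8094]
Step 9: x=[6.4668] v=[-1.6078]
Step 10: x=[6.2038] v=[-1.3151]
Step 11: x=[6.0142] v=[-0.9478]
Step 12: x=[5.9088] v=[-0.5268]
Step 13: x=[5.8936] v=[-0.0760]
Step 14: x=[5.9694] v=[0.3791]
First v>=0 after going negative at step 14, time=2.8000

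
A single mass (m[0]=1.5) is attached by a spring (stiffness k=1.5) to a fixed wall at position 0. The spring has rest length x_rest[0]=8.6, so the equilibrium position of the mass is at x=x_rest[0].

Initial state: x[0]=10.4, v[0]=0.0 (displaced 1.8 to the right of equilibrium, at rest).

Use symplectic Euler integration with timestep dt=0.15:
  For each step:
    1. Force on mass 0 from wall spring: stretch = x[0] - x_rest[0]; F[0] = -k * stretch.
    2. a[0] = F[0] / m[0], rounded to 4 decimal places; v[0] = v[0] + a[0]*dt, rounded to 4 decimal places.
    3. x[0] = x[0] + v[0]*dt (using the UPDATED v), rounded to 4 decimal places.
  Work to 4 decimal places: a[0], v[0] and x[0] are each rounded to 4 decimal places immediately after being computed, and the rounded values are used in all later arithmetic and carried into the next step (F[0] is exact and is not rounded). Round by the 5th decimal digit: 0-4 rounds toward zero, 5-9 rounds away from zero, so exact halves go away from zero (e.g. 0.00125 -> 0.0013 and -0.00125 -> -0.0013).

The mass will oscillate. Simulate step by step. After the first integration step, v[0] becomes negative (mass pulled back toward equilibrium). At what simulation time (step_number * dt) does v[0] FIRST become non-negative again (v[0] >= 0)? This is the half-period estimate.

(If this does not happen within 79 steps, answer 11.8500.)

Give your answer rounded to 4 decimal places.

Answer: 3.1500

Derivation:
Step 0: x=[10.4000] v=[0.0000]
Step 1: x=[10.3595] v=[-0.2700]
Step 2: x=[10.2794] v=[-0.5339]
Step 3: x=[10.1615] v=[-0.7858]
Step 4: x=[10.0085] v=[-1.0200]
Step 5: x=[9.8238] v=[-1.2313]
Step 6: x=[9.6116] v=[-1.4149]
Step 7: x=[9.3766] v=[-1.5666]
Step 8: x=[9.1241] v=[-1.6831]
Step 9: x=[8.8598] v=[-1.7617]
Step 10: x=[8.5897] v=[-1.8007]
Step 11: x=[8.3198] v=[-1.7992]
Step 12: x=[8.0562] v=[-1.7572]
Step 13: x=[7.8049] v=[-1.6756]
Step 14: x=[7.5715] v=[-1.5563]
Step 15: x=[7.3612] v=[-1.4020]
Step 16: x=[7.1788] v=[-1.2162]
Step 17: x=[7.0284] v=[-1.0030]
Step 18: x=[6.9133] v=[-0.7673]
Step 19: x=[6.8362] v=[-0.5143]
Step 20: x=[6.7987] v=[-0.2497]
Step 21: x=[6.8018] v=[0.0205]
First v>=0 after going negative at step 21, time=3.1500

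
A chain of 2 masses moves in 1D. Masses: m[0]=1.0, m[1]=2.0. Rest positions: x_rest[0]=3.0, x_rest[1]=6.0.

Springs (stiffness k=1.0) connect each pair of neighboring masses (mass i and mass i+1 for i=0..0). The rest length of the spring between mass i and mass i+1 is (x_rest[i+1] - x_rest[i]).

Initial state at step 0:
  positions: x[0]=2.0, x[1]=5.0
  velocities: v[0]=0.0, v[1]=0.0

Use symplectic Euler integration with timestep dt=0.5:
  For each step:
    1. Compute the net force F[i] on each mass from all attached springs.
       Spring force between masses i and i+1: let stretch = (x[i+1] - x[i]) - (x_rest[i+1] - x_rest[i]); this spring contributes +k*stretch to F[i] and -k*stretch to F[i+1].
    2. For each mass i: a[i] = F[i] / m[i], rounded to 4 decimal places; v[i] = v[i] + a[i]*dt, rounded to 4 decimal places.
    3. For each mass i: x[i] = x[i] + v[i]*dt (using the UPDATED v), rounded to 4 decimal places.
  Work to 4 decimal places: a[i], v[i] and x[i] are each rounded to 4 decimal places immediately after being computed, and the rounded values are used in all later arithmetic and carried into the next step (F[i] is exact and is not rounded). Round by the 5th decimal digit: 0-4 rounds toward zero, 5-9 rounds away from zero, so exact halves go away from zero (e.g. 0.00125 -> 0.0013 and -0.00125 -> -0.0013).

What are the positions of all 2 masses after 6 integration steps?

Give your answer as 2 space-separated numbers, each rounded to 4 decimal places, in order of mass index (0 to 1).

Step 0: x=[2.0000 5.0000] v=[0.0000 0.0000]
Step 1: x=[2.0000 5.0000] v=[0.0000 0.0000]
Step 2: x=[2.0000 5.0000] v=[0.0000 0.0000]
Step 3: x=[2.0000 5.0000] v=[0.0000 0.0000]
Step 4: x=[2.0000 5.0000] v=[0.0000 0.0000]
Step 5: x=[2.0000 5.0000] v=[0.0000 0.0000]
Step 6: x=[2.0000 5.0000] v=[0.0000 0.0000]

Answer: 2.0000 5.0000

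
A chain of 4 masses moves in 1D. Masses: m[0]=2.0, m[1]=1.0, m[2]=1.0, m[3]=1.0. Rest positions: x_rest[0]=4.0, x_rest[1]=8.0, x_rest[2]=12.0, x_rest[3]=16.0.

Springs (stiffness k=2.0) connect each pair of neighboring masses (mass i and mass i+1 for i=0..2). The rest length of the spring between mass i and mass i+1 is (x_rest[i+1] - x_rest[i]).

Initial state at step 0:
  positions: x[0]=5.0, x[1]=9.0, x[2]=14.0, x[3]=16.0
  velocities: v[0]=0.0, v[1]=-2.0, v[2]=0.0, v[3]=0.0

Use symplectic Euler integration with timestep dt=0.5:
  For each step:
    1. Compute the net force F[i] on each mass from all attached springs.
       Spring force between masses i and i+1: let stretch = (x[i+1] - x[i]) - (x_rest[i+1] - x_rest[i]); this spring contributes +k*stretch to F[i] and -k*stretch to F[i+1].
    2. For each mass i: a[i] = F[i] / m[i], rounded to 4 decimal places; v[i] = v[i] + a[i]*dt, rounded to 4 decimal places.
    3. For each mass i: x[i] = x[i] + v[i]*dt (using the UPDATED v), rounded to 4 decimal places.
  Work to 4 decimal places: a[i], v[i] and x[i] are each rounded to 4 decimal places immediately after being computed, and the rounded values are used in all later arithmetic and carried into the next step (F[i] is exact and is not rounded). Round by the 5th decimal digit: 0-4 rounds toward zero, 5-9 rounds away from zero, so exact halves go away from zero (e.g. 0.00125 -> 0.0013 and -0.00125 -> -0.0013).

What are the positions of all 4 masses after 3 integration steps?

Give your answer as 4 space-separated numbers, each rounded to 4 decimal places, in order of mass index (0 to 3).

Answer: 4.5938 7.8125 11.7500 17.2500

Derivation:
Step 0: x=[5.0000 9.0000 14.0000 16.0000] v=[0.0000 -2.0000 0.0000 0.0000]
Step 1: x=[5.0000 8.5000 12.5000 17.0000] v=[0.0000 -1.0000 -3.0000 2.0000]
Step 2: x=[4.8750 8.2500 11.2500 17.7500] v=[-0.2500 -0.5000 -2.5000 1.5000]
Step 3: x=[4.5938 7.8125 11.7500 17.2500] v=[-0.5625 -0.8750 1.0000 -1.0000]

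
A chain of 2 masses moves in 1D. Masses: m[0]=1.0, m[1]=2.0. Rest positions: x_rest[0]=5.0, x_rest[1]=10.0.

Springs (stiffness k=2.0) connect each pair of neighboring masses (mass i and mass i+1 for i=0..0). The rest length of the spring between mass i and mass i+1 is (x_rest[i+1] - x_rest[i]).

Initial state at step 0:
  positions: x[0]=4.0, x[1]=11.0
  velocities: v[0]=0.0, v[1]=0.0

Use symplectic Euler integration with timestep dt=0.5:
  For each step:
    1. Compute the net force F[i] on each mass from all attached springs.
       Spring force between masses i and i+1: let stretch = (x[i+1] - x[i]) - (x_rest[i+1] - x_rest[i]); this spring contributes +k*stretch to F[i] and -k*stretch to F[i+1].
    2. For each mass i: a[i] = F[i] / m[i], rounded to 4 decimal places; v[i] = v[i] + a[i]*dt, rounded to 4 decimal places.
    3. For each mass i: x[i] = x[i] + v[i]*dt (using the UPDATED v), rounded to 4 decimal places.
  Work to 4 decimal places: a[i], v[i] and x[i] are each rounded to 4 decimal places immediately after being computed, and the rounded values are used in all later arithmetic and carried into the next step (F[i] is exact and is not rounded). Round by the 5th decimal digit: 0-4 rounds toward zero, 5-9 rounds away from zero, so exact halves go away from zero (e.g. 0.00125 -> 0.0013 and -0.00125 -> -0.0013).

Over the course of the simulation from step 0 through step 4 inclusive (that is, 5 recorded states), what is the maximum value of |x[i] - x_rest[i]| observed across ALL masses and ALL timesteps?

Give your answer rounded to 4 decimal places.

Step 0: x=[4.0000 11.0000] v=[0.0000 0.0000]
Step 1: x=[5.0000 10.5000] v=[2.0000 -1.0000]
Step 2: x=[6.2500 9.8750] v=[2.5000 -1.2500]
Step 3: x=[6.8125 9.5938] v=[1.1250 -0.5625]
Step 4: x=[6.2657 9.8673] v=[-1.0937 0.5469]
Max displacement = 1.8125

Answer: 1.8125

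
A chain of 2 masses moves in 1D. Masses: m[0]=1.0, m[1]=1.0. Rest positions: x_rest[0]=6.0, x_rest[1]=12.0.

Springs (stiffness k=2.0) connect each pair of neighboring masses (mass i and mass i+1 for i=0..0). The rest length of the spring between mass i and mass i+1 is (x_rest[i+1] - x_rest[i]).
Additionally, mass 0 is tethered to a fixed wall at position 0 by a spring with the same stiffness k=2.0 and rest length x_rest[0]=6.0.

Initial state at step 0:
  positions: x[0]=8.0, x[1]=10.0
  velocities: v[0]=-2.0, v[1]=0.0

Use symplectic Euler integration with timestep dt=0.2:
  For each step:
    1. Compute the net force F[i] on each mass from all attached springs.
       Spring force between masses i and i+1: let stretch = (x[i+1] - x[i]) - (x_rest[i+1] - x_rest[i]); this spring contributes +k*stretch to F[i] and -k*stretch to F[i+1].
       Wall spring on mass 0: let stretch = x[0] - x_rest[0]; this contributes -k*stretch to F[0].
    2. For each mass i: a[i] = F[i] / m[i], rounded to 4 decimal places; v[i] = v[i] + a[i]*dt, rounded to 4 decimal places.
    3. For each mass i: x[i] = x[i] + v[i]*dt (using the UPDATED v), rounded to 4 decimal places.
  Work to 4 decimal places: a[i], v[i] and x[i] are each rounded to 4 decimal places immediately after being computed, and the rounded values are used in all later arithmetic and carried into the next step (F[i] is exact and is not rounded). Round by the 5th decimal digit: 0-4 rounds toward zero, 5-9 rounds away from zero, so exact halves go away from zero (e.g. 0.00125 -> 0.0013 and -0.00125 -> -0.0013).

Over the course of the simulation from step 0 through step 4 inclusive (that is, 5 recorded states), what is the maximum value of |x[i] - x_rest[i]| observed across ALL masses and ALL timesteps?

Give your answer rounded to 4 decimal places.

Answer: 2.4442

Derivation:
Step 0: x=[8.0000 10.0000] v=[-2.0000 0.0000]
Step 1: x=[7.1200 10.3200] v=[-4.4000 1.6000]
Step 2: x=[5.9264 10.8640] v=[-5.9680 2.7200]
Step 3: x=[4.6537 11.4930] v=[-6.3635 3.1450]
Step 4: x=[3.5558 12.0549] v=[-5.4893 2.8093]
Max displacement = 2.4442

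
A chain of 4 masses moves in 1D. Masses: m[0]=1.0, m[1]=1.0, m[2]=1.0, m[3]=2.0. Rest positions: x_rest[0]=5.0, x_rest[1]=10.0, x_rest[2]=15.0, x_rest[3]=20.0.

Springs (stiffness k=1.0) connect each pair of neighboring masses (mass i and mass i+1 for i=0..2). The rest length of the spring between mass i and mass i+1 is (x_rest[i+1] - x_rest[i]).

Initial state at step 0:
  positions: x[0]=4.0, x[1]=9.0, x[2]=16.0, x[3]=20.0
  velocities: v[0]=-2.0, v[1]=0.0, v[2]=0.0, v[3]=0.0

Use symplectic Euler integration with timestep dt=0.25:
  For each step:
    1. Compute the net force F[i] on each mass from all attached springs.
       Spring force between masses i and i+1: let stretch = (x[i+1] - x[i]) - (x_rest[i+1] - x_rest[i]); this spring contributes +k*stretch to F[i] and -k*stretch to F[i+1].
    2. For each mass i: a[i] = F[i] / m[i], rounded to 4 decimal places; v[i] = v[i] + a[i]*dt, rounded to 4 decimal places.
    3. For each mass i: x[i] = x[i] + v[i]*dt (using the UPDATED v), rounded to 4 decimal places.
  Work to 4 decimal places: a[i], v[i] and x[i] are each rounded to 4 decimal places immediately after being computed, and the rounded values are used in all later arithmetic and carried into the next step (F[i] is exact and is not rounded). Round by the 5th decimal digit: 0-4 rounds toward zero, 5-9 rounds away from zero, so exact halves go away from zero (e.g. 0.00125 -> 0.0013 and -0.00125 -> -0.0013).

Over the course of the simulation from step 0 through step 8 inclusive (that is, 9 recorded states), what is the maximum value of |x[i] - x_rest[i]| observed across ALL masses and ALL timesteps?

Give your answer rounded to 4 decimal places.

Step 0: x=[4.0000 9.0000 16.0000 20.0000] v=[-2.0000 0.0000 0.0000 0.0000]
Step 1: x=[3.5000 9.1250 15.8125 20.0313] v=[-2.0000 0.5000 -0.7500 0.1250]
Step 2: x=[3.0391 9.3164 15.4707 20.0870] v=[-1.8438 0.7656 -1.3672 0.2227]
Step 3: x=[2.6580 9.5001 15.0328 20.1547] v=[-1.5245 0.7349 -1.7517 0.2707]
Step 4: x=[2.3920 9.6020 14.5692 20.2186] v=[-1.0640 0.4076 -1.8544 0.2555]
Step 5: x=[2.2641 9.5637 14.1482 20.2622] v=[-0.5115 -0.1531 -1.6839 0.1743]
Step 6: x=[2.2800 9.3557 13.8228 20.2710] v=[0.0634 -0.8319 -1.3015 0.0351]
Step 7: x=[2.4256 8.9847 13.6213 20.2345] v=[0.5823 -1.4841 -0.8062 -0.1459]
Step 8: x=[2.6686 8.4935 13.5433 20.1476] v=[0.9721 -1.9647 -0.3121 -0.3476]
Max displacement = 2.7359

Answer: 2.7359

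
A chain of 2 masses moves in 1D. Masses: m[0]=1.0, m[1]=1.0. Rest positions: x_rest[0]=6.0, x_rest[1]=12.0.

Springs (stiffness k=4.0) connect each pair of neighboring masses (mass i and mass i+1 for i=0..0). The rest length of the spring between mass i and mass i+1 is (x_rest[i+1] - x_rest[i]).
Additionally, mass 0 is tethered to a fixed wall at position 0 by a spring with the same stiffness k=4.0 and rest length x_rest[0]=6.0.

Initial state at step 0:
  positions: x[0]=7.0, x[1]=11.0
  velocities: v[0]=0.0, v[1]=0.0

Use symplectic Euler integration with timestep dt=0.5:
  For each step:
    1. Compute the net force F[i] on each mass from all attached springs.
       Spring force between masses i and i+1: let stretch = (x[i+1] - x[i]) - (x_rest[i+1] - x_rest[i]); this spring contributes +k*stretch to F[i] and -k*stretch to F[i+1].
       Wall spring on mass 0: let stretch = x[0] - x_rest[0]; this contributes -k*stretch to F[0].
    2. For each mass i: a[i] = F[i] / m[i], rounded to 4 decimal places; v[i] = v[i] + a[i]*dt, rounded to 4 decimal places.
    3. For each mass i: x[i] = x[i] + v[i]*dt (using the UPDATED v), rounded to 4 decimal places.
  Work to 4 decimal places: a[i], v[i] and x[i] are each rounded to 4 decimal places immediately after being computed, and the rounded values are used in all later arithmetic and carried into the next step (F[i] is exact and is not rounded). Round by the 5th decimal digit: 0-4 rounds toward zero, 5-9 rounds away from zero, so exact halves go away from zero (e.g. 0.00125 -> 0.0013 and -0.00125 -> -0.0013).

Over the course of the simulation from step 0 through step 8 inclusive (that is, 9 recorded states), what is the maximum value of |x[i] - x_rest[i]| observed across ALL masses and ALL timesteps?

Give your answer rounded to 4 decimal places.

Answer: 2.0000

Derivation:
Step 0: x=[7.0000 11.0000] v=[0.0000 0.0000]
Step 1: x=[4.0000 13.0000] v=[-6.0000 4.0000]
Step 2: x=[6.0000 12.0000] v=[4.0000 -2.0000]
Step 3: x=[8.0000 11.0000] v=[4.0000 -2.0000]
Step 4: x=[5.0000 13.0000] v=[-6.0000 4.0000]
Step 5: x=[5.0000 13.0000] v=[0.0000 0.0000]
Step 6: x=[8.0000 11.0000] v=[6.0000 -4.0000]
Step 7: x=[6.0000 12.0000] v=[-4.0000 2.0000]
Step 8: x=[4.0000 13.0000] v=[-4.0000 2.0000]
Max displacement = 2.0000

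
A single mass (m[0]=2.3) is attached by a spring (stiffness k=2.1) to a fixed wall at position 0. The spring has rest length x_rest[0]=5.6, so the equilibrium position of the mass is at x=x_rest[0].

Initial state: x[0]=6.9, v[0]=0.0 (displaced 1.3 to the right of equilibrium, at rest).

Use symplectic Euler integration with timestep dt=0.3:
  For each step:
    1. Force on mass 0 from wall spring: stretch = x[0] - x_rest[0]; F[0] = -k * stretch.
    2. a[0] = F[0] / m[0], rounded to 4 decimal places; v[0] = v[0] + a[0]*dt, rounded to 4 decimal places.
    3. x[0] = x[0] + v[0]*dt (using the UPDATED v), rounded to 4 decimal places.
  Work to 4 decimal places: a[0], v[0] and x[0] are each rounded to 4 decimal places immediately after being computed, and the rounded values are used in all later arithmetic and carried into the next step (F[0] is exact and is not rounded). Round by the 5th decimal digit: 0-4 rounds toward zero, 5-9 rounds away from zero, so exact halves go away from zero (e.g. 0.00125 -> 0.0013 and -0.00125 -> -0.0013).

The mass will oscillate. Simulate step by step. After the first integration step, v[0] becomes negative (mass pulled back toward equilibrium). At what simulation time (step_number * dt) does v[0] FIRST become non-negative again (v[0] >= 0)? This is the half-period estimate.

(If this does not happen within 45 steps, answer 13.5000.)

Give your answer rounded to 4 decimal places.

Answer: 3.3000

Derivation:
Step 0: x=[6.9000] v=[0.0000]
Step 1: x=[6.7932] v=[-0.3561]
Step 2: x=[6.5883] v=[-0.6829]
Step 3: x=[6.3022] v=[-0.9536]
Step 4: x=[5.9584] v=[-1.1459]
Step 5: x=[5.5852] v=[-1.2441]
Step 6: x=[5.2132] v=[-1.2401]
Step 7: x=[4.8730] v=[-1.1341]
Step 8: x=[4.5925] v=[-0.9350]
Step 9: x=[4.3948] v=[-0.6590]
Step 10: x=[4.2961] v=[-0.3289]
Step 11: x=[4.3046] v=[0.0283]
First v>=0 after going negative at step 11, time=3.3000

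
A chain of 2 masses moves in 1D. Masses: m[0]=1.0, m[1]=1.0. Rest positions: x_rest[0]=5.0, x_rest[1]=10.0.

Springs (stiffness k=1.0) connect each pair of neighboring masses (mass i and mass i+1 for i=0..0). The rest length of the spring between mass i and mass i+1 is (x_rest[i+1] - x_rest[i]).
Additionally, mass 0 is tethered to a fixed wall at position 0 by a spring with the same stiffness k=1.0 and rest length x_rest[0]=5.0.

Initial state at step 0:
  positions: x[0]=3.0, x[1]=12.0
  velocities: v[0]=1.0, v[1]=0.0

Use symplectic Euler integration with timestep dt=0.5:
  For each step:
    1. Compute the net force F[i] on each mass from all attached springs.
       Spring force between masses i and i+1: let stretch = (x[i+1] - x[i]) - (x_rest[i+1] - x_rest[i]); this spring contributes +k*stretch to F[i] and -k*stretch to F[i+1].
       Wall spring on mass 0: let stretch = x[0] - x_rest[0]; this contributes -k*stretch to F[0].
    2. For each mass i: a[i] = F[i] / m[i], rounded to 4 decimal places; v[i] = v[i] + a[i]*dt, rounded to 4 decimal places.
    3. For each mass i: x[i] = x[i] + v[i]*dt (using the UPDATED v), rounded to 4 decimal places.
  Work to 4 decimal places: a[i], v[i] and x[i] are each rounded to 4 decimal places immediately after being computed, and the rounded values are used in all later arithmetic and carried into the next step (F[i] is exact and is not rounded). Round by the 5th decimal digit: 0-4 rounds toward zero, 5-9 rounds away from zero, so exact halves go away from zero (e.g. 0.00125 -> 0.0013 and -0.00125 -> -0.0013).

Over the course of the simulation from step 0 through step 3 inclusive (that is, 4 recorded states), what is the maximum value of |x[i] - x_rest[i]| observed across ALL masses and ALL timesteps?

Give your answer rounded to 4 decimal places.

Step 0: x=[3.0000 12.0000] v=[1.0000 0.0000]
Step 1: x=[5.0000 11.0000] v=[4.0000 -2.0000]
Step 2: x=[7.2500 9.7500] v=[4.5000 -2.5000]
Step 3: x=[8.3125 9.1250] v=[2.1250 -1.2500]
Max displacement = 3.3125

Answer: 3.3125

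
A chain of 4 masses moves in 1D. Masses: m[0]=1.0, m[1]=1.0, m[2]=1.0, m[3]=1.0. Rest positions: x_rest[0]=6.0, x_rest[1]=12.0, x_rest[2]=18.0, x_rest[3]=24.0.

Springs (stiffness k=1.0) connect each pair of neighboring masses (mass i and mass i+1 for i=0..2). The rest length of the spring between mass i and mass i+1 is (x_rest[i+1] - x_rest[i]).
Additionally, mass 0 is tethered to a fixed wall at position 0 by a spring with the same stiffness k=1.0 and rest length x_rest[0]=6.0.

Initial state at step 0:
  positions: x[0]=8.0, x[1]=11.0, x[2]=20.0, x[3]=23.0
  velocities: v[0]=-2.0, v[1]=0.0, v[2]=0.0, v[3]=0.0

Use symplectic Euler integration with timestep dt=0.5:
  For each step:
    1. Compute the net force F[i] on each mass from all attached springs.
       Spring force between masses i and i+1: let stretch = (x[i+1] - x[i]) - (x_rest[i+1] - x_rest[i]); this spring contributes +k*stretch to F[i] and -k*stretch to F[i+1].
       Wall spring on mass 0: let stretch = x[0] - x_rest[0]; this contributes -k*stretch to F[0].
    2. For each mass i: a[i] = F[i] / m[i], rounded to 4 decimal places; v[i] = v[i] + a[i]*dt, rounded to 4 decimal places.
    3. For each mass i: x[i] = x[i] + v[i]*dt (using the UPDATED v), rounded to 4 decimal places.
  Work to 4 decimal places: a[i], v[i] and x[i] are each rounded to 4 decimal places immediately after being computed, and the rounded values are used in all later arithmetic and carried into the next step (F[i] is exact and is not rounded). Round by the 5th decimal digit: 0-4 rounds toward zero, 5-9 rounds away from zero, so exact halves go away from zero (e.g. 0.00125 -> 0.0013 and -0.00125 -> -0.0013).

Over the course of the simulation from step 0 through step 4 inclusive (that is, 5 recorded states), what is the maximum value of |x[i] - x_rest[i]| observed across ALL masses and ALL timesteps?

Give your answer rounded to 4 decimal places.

Answer: 2.6719

Derivation:
Step 0: x=[8.0000 11.0000 20.0000 23.0000] v=[-2.0000 0.0000 0.0000 0.0000]
Step 1: x=[5.7500 12.5000 18.5000 23.7500] v=[-4.5000 3.0000 -3.0000 1.5000]
Step 2: x=[3.7500 13.8125 16.8125 24.6875] v=[-4.0000 2.6250 -3.3750 1.8750]
Step 3: x=[3.3281 13.3594 16.3438 25.1563] v=[-0.8438 -0.9063 -0.9375 0.9375]
Step 4: x=[4.5820 11.1445 17.3321 24.9219] v=[2.5078 -4.4298 1.9766 -0.4688]
Max displacement = 2.6719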